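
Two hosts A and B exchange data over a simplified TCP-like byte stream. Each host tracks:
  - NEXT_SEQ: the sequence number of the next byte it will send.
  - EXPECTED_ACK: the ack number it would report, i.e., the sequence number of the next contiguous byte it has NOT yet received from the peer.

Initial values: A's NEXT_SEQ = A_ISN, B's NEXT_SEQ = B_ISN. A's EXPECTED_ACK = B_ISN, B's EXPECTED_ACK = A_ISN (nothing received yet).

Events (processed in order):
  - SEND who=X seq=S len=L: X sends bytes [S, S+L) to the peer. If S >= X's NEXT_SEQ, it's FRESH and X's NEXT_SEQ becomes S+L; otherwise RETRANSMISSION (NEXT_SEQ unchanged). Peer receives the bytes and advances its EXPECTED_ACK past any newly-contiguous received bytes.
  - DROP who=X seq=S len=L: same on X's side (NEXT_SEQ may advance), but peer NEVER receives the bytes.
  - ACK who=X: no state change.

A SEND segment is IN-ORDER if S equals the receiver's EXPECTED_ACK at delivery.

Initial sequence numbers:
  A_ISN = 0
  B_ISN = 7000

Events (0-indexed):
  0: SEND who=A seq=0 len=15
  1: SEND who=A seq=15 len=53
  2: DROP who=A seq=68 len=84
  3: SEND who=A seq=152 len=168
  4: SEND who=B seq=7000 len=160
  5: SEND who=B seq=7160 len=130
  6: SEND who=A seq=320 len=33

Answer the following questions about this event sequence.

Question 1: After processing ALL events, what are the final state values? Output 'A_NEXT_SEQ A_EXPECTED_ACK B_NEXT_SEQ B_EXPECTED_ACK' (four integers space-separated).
Answer: 353 7290 7290 68

Derivation:
After event 0: A_seq=15 A_ack=7000 B_seq=7000 B_ack=15
After event 1: A_seq=68 A_ack=7000 B_seq=7000 B_ack=68
After event 2: A_seq=152 A_ack=7000 B_seq=7000 B_ack=68
After event 3: A_seq=320 A_ack=7000 B_seq=7000 B_ack=68
After event 4: A_seq=320 A_ack=7160 B_seq=7160 B_ack=68
After event 5: A_seq=320 A_ack=7290 B_seq=7290 B_ack=68
After event 6: A_seq=353 A_ack=7290 B_seq=7290 B_ack=68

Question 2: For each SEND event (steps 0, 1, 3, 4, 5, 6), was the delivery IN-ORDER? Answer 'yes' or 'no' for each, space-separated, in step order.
Answer: yes yes no yes yes no

Derivation:
Step 0: SEND seq=0 -> in-order
Step 1: SEND seq=15 -> in-order
Step 3: SEND seq=152 -> out-of-order
Step 4: SEND seq=7000 -> in-order
Step 5: SEND seq=7160 -> in-order
Step 6: SEND seq=320 -> out-of-order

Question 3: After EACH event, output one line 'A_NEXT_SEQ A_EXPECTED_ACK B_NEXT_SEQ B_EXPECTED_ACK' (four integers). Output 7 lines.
15 7000 7000 15
68 7000 7000 68
152 7000 7000 68
320 7000 7000 68
320 7160 7160 68
320 7290 7290 68
353 7290 7290 68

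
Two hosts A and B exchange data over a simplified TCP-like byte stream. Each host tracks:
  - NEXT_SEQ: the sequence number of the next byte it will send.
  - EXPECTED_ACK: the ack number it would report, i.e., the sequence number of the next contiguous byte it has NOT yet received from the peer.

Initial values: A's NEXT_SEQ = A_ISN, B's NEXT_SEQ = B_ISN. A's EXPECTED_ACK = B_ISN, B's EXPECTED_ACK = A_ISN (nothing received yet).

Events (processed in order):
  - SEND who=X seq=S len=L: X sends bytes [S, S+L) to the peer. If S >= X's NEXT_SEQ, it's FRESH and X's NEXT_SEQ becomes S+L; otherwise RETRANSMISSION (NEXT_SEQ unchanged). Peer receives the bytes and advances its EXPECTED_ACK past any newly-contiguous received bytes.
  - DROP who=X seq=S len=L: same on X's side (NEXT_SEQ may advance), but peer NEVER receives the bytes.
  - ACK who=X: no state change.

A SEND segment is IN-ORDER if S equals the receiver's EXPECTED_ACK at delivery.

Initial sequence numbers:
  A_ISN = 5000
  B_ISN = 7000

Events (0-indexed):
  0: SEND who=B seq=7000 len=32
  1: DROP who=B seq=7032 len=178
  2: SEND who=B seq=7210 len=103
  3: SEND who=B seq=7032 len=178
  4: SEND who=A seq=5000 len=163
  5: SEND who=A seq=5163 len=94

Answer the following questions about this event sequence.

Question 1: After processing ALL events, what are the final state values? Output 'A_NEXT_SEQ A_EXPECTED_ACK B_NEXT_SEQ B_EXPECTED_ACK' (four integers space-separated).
After event 0: A_seq=5000 A_ack=7032 B_seq=7032 B_ack=5000
After event 1: A_seq=5000 A_ack=7032 B_seq=7210 B_ack=5000
After event 2: A_seq=5000 A_ack=7032 B_seq=7313 B_ack=5000
After event 3: A_seq=5000 A_ack=7313 B_seq=7313 B_ack=5000
After event 4: A_seq=5163 A_ack=7313 B_seq=7313 B_ack=5163
After event 5: A_seq=5257 A_ack=7313 B_seq=7313 B_ack=5257

Answer: 5257 7313 7313 5257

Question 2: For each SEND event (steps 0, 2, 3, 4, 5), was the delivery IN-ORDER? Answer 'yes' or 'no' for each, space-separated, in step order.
Step 0: SEND seq=7000 -> in-order
Step 2: SEND seq=7210 -> out-of-order
Step 3: SEND seq=7032 -> in-order
Step 4: SEND seq=5000 -> in-order
Step 5: SEND seq=5163 -> in-order

Answer: yes no yes yes yes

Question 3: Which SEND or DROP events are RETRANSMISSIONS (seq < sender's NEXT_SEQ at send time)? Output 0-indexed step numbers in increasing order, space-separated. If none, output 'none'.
Step 0: SEND seq=7000 -> fresh
Step 1: DROP seq=7032 -> fresh
Step 2: SEND seq=7210 -> fresh
Step 3: SEND seq=7032 -> retransmit
Step 4: SEND seq=5000 -> fresh
Step 5: SEND seq=5163 -> fresh

Answer: 3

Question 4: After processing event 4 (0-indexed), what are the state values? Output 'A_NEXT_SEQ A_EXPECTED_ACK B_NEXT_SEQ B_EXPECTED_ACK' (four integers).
After event 0: A_seq=5000 A_ack=7032 B_seq=7032 B_ack=5000
After event 1: A_seq=5000 A_ack=7032 B_seq=7210 B_ack=5000
After event 2: A_seq=5000 A_ack=7032 B_seq=7313 B_ack=5000
After event 3: A_seq=5000 A_ack=7313 B_seq=7313 B_ack=5000
After event 4: A_seq=5163 A_ack=7313 B_seq=7313 B_ack=5163

5163 7313 7313 5163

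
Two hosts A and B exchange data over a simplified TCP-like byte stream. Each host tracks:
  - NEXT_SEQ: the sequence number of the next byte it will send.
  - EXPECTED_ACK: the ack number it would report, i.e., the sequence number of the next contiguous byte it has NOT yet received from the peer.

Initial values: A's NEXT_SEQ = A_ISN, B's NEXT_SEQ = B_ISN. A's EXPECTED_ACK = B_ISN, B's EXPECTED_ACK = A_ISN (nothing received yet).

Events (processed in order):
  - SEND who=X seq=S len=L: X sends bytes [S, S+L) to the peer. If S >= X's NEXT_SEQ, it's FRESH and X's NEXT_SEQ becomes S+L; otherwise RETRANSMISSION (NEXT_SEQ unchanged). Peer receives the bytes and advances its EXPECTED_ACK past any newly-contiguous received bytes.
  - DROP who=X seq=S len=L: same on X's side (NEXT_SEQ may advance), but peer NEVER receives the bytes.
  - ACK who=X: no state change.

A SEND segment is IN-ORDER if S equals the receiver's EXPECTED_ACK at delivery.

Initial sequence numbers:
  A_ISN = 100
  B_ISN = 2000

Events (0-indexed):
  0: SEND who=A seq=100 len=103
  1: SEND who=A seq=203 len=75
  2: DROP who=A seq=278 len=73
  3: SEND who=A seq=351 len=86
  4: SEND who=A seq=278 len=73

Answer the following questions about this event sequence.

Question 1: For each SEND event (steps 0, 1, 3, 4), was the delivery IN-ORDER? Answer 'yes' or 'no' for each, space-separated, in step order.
Step 0: SEND seq=100 -> in-order
Step 1: SEND seq=203 -> in-order
Step 3: SEND seq=351 -> out-of-order
Step 4: SEND seq=278 -> in-order

Answer: yes yes no yes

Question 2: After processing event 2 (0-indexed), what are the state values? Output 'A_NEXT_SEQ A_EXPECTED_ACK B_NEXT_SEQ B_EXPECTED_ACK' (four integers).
After event 0: A_seq=203 A_ack=2000 B_seq=2000 B_ack=203
After event 1: A_seq=278 A_ack=2000 B_seq=2000 B_ack=278
After event 2: A_seq=351 A_ack=2000 B_seq=2000 B_ack=278

351 2000 2000 278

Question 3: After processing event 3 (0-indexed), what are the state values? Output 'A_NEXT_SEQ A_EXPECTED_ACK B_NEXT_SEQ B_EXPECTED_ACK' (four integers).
After event 0: A_seq=203 A_ack=2000 B_seq=2000 B_ack=203
After event 1: A_seq=278 A_ack=2000 B_seq=2000 B_ack=278
After event 2: A_seq=351 A_ack=2000 B_seq=2000 B_ack=278
After event 3: A_seq=437 A_ack=2000 B_seq=2000 B_ack=278

437 2000 2000 278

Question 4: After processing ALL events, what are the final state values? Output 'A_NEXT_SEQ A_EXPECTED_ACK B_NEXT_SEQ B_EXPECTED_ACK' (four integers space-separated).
Answer: 437 2000 2000 437

Derivation:
After event 0: A_seq=203 A_ack=2000 B_seq=2000 B_ack=203
After event 1: A_seq=278 A_ack=2000 B_seq=2000 B_ack=278
After event 2: A_seq=351 A_ack=2000 B_seq=2000 B_ack=278
After event 3: A_seq=437 A_ack=2000 B_seq=2000 B_ack=278
After event 4: A_seq=437 A_ack=2000 B_seq=2000 B_ack=437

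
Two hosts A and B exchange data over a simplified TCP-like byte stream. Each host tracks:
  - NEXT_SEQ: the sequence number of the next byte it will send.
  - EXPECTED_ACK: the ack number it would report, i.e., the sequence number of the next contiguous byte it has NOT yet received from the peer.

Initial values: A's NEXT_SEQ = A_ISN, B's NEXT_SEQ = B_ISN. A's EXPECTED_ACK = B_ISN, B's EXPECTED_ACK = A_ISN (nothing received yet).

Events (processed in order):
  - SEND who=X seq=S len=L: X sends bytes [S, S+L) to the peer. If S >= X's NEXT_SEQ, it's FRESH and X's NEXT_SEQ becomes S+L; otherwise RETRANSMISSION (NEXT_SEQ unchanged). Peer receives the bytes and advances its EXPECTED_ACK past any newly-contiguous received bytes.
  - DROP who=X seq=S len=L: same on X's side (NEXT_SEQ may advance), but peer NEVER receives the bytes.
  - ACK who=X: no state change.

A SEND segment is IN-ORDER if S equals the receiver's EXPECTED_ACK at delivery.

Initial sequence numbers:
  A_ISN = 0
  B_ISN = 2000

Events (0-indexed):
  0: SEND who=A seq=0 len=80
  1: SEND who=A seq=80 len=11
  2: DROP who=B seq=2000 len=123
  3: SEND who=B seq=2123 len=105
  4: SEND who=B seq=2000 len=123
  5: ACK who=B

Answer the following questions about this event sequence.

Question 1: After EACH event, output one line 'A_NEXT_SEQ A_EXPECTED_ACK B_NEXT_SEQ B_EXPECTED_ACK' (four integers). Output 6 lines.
80 2000 2000 80
91 2000 2000 91
91 2000 2123 91
91 2000 2228 91
91 2228 2228 91
91 2228 2228 91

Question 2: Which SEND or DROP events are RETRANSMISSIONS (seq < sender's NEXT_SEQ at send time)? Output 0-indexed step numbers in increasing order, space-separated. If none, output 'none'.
Step 0: SEND seq=0 -> fresh
Step 1: SEND seq=80 -> fresh
Step 2: DROP seq=2000 -> fresh
Step 3: SEND seq=2123 -> fresh
Step 4: SEND seq=2000 -> retransmit

Answer: 4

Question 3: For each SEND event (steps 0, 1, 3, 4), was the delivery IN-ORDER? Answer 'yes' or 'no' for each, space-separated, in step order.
Answer: yes yes no yes

Derivation:
Step 0: SEND seq=0 -> in-order
Step 1: SEND seq=80 -> in-order
Step 3: SEND seq=2123 -> out-of-order
Step 4: SEND seq=2000 -> in-order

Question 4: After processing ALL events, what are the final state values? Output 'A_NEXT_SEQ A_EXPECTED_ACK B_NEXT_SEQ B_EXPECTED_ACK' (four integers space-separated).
Answer: 91 2228 2228 91

Derivation:
After event 0: A_seq=80 A_ack=2000 B_seq=2000 B_ack=80
After event 1: A_seq=91 A_ack=2000 B_seq=2000 B_ack=91
After event 2: A_seq=91 A_ack=2000 B_seq=2123 B_ack=91
After event 3: A_seq=91 A_ack=2000 B_seq=2228 B_ack=91
After event 4: A_seq=91 A_ack=2228 B_seq=2228 B_ack=91
After event 5: A_seq=91 A_ack=2228 B_seq=2228 B_ack=91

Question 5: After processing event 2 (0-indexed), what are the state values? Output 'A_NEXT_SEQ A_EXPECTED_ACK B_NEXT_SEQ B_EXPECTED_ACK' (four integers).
After event 0: A_seq=80 A_ack=2000 B_seq=2000 B_ack=80
After event 1: A_seq=91 A_ack=2000 B_seq=2000 B_ack=91
After event 2: A_seq=91 A_ack=2000 B_seq=2123 B_ack=91

91 2000 2123 91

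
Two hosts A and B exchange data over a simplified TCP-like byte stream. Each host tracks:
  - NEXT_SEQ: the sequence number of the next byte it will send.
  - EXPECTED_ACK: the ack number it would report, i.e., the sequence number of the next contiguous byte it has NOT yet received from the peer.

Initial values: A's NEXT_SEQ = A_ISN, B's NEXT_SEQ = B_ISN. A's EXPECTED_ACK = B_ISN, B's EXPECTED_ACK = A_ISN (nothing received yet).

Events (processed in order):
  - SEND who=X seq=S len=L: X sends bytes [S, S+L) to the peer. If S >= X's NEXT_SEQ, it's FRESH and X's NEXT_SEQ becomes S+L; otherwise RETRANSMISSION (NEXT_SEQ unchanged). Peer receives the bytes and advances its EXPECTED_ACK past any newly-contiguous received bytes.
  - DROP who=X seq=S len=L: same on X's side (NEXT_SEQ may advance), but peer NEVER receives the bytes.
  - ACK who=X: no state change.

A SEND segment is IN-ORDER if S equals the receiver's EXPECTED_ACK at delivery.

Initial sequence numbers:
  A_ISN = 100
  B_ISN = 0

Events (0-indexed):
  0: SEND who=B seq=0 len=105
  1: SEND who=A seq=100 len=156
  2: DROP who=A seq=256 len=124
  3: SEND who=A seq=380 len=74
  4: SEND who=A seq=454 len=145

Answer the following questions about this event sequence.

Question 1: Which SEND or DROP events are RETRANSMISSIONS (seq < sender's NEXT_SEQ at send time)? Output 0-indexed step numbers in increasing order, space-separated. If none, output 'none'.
Answer: none

Derivation:
Step 0: SEND seq=0 -> fresh
Step 1: SEND seq=100 -> fresh
Step 2: DROP seq=256 -> fresh
Step 3: SEND seq=380 -> fresh
Step 4: SEND seq=454 -> fresh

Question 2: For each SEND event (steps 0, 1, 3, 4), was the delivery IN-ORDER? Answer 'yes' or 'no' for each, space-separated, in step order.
Step 0: SEND seq=0 -> in-order
Step 1: SEND seq=100 -> in-order
Step 3: SEND seq=380 -> out-of-order
Step 4: SEND seq=454 -> out-of-order

Answer: yes yes no no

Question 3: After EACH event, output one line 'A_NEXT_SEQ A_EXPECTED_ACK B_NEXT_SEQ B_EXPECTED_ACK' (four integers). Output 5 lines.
100 105 105 100
256 105 105 256
380 105 105 256
454 105 105 256
599 105 105 256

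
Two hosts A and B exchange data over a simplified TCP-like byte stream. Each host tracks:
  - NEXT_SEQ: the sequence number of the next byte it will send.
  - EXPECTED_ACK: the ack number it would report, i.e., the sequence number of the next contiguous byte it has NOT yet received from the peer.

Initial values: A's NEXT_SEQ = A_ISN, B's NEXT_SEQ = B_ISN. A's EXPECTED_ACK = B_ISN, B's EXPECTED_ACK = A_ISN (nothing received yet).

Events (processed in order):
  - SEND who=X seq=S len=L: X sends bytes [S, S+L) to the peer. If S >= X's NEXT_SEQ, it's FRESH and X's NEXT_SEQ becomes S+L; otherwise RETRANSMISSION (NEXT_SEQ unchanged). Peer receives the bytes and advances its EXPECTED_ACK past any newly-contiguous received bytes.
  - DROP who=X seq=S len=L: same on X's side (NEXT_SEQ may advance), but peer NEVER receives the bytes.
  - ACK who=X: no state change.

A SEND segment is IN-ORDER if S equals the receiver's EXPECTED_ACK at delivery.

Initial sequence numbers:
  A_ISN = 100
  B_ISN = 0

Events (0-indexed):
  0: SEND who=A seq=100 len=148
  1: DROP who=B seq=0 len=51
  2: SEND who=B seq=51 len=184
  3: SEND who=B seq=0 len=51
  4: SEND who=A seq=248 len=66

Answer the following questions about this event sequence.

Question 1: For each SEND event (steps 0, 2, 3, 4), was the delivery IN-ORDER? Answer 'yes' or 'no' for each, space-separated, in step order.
Step 0: SEND seq=100 -> in-order
Step 2: SEND seq=51 -> out-of-order
Step 3: SEND seq=0 -> in-order
Step 4: SEND seq=248 -> in-order

Answer: yes no yes yes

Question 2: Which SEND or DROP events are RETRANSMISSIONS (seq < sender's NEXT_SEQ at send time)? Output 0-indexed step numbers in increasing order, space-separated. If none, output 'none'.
Answer: 3

Derivation:
Step 0: SEND seq=100 -> fresh
Step 1: DROP seq=0 -> fresh
Step 2: SEND seq=51 -> fresh
Step 3: SEND seq=0 -> retransmit
Step 4: SEND seq=248 -> fresh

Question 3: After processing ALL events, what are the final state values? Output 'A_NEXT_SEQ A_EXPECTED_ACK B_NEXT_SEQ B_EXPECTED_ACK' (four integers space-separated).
Answer: 314 235 235 314

Derivation:
After event 0: A_seq=248 A_ack=0 B_seq=0 B_ack=248
After event 1: A_seq=248 A_ack=0 B_seq=51 B_ack=248
After event 2: A_seq=248 A_ack=0 B_seq=235 B_ack=248
After event 3: A_seq=248 A_ack=235 B_seq=235 B_ack=248
After event 4: A_seq=314 A_ack=235 B_seq=235 B_ack=314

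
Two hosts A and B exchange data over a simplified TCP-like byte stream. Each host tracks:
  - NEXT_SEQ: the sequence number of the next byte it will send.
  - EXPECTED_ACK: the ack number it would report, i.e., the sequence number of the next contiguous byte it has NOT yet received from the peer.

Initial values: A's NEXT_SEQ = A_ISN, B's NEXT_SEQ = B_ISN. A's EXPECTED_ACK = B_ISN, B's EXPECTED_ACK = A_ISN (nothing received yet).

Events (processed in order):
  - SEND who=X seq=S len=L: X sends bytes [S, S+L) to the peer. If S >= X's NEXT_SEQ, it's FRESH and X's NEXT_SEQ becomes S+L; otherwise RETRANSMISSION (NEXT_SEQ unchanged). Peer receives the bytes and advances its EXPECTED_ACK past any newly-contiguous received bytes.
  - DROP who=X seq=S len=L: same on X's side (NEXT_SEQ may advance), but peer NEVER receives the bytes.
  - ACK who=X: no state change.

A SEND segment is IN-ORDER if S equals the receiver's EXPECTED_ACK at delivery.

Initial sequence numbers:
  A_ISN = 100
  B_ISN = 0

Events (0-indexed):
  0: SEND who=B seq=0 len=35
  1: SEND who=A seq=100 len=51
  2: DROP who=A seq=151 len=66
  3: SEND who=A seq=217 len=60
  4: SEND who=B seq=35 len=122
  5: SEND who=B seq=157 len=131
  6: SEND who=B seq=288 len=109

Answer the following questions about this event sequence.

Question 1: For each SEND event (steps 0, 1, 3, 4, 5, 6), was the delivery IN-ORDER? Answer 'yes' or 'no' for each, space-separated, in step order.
Step 0: SEND seq=0 -> in-order
Step 1: SEND seq=100 -> in-order
Step 3: SEND seq=217 -> out-of-order
Step 4: SEND seq=35 -> in-order
Step 5: SEND seq=157 -> in-order
Step 6: SEND seq=288 -> in-order

Answer: yes yes no yes yes yes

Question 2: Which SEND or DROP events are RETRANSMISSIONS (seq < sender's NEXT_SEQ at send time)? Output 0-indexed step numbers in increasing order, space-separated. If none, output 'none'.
Answer: none

Derivation:
Step 0: SEND seq=0 -> fresh
Step 1: SEND seq=100 -> fresh
Step 2: DROP seq=151 -> fresh
Step 3: SEND seq=217 -> fresh
Step 4: SEND seq=35 -> fresh
Step 5: SEND seq=157 -> fresh
Step 6: SEND seq=288 -> fresh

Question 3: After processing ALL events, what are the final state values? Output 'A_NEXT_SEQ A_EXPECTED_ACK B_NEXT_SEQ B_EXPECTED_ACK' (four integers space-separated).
After event 0: A_seq=100 A_ack=35 B_seq=35 B_ack=100
After event 1: A_seq=151 A_ack=35 B_seq=35 B_ack=151
After event 2: A_seq=217 A_ack=35 B_seq=35 B_ack=151
After event 3: A_seq=277 A_ack=35 B_seq=35 B_ack=151
After event 4: A_seq=277 A_ack=157 B_seq=157 B_ack=151
After event 5: A_seq=277 A_ack=288 B_seq=288 B_ack=151
After event 6: A_seq=277 A_ack=397 B_seq=397 B_ack=151

Answer: 277 397 397 151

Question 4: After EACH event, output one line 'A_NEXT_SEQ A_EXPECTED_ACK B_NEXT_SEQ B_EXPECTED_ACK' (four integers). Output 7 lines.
100 35 35 100
151 35 35 151
217 35 35 151
277 35 35 151
277 157 157 151
277 288 288 151
277 397 397 151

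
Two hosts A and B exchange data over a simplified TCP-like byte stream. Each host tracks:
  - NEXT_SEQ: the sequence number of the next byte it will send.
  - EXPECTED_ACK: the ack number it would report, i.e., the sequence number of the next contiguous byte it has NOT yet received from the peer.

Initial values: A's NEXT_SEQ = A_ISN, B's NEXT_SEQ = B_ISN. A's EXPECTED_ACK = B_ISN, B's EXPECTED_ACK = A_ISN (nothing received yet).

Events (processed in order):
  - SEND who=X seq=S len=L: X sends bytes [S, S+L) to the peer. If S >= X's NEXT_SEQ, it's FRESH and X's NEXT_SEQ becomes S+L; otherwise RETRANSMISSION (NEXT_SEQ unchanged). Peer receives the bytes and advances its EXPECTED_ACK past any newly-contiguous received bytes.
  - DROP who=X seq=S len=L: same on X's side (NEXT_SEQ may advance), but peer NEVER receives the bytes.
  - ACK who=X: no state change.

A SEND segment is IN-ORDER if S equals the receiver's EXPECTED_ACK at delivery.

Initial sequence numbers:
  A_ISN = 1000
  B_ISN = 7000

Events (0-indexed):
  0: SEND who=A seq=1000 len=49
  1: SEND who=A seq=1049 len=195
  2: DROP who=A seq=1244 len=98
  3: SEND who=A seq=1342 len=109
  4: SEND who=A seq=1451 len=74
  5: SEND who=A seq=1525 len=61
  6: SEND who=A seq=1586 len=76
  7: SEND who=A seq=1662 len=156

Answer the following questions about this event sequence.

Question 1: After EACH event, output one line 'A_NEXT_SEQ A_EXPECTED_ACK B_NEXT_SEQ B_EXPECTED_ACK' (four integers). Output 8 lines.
1049 7000 7000 1049
1244 7000 7000 1244
1342 7000 7000 1244
1451 7000 7000 1244
1525 7000 7000 1244
1586 7000 7000 1244
1662 7000 7000 1244
1818 7000 7000 1244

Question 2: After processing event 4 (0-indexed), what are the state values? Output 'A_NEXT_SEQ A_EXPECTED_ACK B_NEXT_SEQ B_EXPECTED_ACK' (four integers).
After event 0: A_seq=1049 A_ack=7000 B_seq=7000 B_ack=1049
After event 1: A_seq=1244 A_ack=7000 B_seq=7000 B_ack=1244
After event 2: A_seq=1342 A_ack=7000 B_seq=7000 B_ack=1244
After event 3: A_seq=1451 A_ack=7000 B_seq=7000 B_ack=1244
After event 4: A_seq=1525 A_ack=7000 B_seq=7000 B_ack=1244

1525 7000 7000 1244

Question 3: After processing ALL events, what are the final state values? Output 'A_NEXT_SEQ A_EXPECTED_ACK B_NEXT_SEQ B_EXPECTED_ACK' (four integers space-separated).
Answer: 1818 7000 7000 1244

Derivation:
After event 0: A_seq=1049 A_ack=7000 B_seq=7000 B_ack=1049
After event 1: A_seq=1244 A_ack=7000 B_seq=7000 B_ack=1244
After event 2: A_seq=1342 A_ack=7000 B_seq=7000 B_ack=1244
After event 3: A_seq=1451 A_ack=7000 B_seq=7000 B_ack=1244
After event 4: A_seq=1525 A_ack=7000 B_seq=7000 B_ack=1244
After event 5: A_seq=1586 A_ack=7000 B_seq=7000 B_ack=1244
After event 6: A_seq=1662 A_ack=7000 B_seq=7000 B_ack=1244
After event 7: A_seq=1818 A_ack=7000 B_seq=7000 B_ack=1244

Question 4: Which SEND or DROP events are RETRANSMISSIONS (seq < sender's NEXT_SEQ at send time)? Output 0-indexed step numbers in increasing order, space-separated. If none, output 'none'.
Step 0: SEND seq=1000 -> fresh
Step 1: SEND seq=1049 -> fresh
Step 2: DROP seq=1244 -> fresh
Step 3: SEND seq=1342 -> fresh
Step 4: SEND seq=1451 -> fresh
Step 5: SEND seq=1525 -> fresh
Step 6: SEND seq=1586 -> fresh
Step 7: SEND seq=1662 -> fresh

Answer: none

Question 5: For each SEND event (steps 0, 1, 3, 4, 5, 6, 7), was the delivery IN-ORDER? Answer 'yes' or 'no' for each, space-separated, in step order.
Answer: yes yes no no no no no

Derivation:
Step 0: SEND seq=1000 -> in-order
Step 1: SEND seq=1049 -> in-order
Step 3: SEND seq=1342 -> out-of-order
Step 4: SEND seq=1451 -> out-of-order
Step 5: SEND seq=1525 -> out-of-order
Step 6: SEND seq=1586 -> out-of-order
Step 7: SEND seq=1662 -> out-of-order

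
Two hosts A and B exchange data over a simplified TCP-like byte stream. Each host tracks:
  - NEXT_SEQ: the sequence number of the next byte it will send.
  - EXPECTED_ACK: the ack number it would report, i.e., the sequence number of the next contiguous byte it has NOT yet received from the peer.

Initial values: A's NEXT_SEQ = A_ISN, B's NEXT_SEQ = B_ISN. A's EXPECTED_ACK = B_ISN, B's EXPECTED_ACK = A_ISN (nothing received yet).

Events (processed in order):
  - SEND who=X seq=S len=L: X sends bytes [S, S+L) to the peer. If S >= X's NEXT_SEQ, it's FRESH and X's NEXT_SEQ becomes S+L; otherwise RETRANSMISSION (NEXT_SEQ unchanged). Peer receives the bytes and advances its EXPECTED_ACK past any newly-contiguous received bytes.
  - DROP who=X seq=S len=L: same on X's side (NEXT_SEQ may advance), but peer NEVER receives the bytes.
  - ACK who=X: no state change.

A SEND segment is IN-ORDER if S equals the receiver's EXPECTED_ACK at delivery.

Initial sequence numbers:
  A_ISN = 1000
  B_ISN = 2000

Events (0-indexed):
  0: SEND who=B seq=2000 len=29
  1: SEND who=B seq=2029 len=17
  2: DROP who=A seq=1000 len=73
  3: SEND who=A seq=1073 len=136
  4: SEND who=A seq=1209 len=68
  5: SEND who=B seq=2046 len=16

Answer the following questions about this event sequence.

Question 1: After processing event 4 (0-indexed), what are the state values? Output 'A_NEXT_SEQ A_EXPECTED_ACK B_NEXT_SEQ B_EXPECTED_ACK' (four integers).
After event 0: A_seq=1000 A_ack=2029 B_seq=2029 B_ack=1000
After event 1: A_seq=1000 A_ack=2046 B_seq=2046 B_ack=1000
After event 2: A_seq=1073 A_ack=2046 B_seq=2046 B_ack=1000
After event 3: A_seq=1209 A_ack=2046 B_seq=2046 B_ack=1000
After event 4: A_seq=1277 A_ack=2046 B_seq=2046 B_ack=1000

1277 2046 2046 1000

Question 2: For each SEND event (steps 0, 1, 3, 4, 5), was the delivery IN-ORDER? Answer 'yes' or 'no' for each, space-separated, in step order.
Step 0: SEND seq=2000 -> in-order
Step 1: SEND seq=2029 -> in-order
Step 3: SEND seq=1073 -> out-of-order
Step 4: SEND seq=1209 -> out-of-order
Step 5: SEND seq=2046 -> in-order

Answer: yes yes no no yes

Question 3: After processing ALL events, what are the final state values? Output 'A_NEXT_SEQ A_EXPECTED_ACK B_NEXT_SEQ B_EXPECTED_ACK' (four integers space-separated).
After event 0: A_seq=1000 A_ack=2029 B_seq=2029 B_ack=1000
After event 1: A_seq=1000 A_ack=2046 B_seq=2046 B_ack=1000
After event 2: A_seq=1073 A_ack=2046 B_seq=2046 B_ack=1000
After event 3: A_seq=1209 A_ack=2046 B_seq=2046 B_ack=1000
After event 4: A_seq=1277 A_ack=2046 B_seq=2046 B_ack=1000
After event 5: A_seq=1277 A_ack=2062 B_seq=2062 B_ack=1000

Answer: 1277 2062 2062 1000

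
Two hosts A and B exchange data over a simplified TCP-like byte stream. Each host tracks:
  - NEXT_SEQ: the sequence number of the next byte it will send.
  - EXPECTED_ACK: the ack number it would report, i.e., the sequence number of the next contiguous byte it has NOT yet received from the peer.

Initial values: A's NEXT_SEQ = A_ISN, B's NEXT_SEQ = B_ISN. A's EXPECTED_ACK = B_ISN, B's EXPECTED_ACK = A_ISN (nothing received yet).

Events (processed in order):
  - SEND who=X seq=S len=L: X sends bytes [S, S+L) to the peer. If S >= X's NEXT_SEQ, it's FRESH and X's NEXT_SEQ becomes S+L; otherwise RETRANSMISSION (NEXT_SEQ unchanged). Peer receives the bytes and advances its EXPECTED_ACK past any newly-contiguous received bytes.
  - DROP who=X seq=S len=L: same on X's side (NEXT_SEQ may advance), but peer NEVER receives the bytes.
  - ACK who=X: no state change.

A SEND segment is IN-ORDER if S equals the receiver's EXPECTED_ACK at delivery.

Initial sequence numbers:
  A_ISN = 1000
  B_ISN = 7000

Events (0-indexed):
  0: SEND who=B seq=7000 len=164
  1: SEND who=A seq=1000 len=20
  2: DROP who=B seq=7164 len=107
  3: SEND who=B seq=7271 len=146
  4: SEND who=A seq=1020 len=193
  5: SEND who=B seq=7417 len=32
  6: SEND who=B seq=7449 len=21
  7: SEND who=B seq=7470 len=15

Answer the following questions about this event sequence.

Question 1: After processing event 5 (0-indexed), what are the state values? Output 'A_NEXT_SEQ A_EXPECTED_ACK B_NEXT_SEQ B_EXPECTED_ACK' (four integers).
After event 0: A_seq=1000 A_ack=7164 B_seq=7164 B_ack=1000
After event 1: A_seq=1020 A_ack=7164 B_seq=7164 B_ack=1020
After event 2: A_seq=1020 A_ack=7164 B_seq=7271 B_ack=1020
After event 3: A_seq=1020 A_ack=7164 B_seq=7417 B_ack=1020
After event 4: A_seq=1213 A_ack=7164 B_seq=7417 B_ack=1213
After event 5: A_seq=1213 A_ack=7164 B_seq=7449 B_ack=1213

1213 7164 7449 1213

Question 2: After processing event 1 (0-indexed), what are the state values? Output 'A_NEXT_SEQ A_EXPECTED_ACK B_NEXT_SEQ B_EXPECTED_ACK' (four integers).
After event 0: A_seq=1000 A_ack=7164 B_seq=7164 B_ack=1000
After event 1: A_seq=1020 A_ack=7164 B_seq=7164 B_ack=1020

1020 7164 7164 1020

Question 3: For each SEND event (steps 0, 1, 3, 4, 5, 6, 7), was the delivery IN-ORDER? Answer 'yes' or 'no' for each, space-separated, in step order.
Answer: yes yes no yes no no no

Derivation:
Step 0: SEND seq=7000 -> in-order
Step 1: SEND seq=1000 -> in-order
Step 3: SEND seq=7271 -> out-of-order
Step 4: SEND seq=1020 -> in-order
Step 5: SEND seq=7417 -> out-of-order
Step 6: SEND seq=7449 -> out-of-order
Step 7: SEND seq=7470 -> out-of-order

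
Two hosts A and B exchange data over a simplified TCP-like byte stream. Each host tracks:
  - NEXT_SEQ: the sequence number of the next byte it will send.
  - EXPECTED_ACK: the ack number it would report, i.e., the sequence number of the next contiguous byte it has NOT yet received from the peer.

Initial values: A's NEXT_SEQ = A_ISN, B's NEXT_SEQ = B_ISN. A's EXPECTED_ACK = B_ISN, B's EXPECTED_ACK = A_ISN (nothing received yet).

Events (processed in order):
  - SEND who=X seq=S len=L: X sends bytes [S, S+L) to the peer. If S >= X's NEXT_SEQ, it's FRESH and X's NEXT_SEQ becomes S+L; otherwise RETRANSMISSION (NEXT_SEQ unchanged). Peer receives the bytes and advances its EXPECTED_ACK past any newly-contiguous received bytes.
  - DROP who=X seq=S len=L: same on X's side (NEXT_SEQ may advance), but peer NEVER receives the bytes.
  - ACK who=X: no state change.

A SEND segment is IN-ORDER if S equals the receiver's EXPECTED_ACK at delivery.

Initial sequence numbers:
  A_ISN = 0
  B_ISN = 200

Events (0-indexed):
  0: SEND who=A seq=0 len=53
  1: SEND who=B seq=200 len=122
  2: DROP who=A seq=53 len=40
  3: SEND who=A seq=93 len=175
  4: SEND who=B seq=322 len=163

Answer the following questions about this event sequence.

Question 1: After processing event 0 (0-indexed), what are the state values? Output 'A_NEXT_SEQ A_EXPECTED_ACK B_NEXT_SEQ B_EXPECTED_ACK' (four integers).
After event 0: A_seq=53 A_ack=200 B_seq=200 B_ack=53

53 200 200 53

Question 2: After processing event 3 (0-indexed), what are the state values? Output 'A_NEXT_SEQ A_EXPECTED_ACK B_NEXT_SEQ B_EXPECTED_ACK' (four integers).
After event 0: A_seq=53 A_ack=200 B_seq=200 B_ack=53
After event 1: A_seq=53 A_ack=322 B_seq=322 B_ack=53
After event 2: A_seq=93 A_ack=322 B_seq=322 B_ack=53
After event 3: A_seq=268 A_ack=322 B_seq=322 B_ack=53

268 322 322 53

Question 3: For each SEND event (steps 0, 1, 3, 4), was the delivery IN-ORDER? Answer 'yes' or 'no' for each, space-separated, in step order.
Answer: yes yes no yes

Derivation:
Step 0: SEND seq=0 -> in-order
Step 1: SEND seq=200 -> in-order
Step 3: SEND seq=93 -> out-of-order
Step 4: SEND seq=322 -> in-order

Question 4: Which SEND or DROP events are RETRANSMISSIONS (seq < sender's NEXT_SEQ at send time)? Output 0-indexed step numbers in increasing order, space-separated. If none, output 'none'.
Step 0: SEND seq=0 -> fresh
Step 1: SEND seq=200 -> fresh
Step 2: DROP seq=53 -> fresh
Step 3: SEND seq=93 -> fresh
Step 4: SEND seq=322 -> fresh

Answer: none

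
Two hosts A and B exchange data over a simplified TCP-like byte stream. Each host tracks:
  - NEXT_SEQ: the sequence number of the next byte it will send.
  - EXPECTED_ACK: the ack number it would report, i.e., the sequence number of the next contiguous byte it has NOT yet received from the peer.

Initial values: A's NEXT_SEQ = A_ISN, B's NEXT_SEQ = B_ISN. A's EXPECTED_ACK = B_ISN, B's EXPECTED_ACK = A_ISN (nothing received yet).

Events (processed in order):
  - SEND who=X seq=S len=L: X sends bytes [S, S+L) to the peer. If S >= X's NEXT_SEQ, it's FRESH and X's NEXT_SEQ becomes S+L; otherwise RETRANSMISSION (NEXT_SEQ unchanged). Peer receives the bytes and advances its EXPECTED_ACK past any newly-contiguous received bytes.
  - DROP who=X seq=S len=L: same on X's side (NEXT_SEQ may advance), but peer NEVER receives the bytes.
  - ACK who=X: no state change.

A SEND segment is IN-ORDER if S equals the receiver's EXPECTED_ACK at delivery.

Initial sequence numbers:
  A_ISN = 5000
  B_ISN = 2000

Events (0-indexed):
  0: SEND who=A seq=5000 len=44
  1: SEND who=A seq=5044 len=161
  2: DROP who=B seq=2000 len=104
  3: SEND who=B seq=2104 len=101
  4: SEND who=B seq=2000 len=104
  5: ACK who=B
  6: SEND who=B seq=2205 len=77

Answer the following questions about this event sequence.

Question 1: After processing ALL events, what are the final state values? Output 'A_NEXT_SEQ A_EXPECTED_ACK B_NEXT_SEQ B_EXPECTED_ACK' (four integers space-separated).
After event 0: A_seq=5044 A_ack=2000 B_seq=2000 B_ack=5044
After event 1: A_seq=5205 A_ack=2000 B_seq=2000 B_ack=5205
After event 2: A_seq=5205 A_ack=2000 B_seq=2104 B_ack=5205
After event 3: A_seq=5205 A_ack=2000 B_seq=2205 B_ack=5205
After event 4: A_seq=5205 A_ack=2205 B_seq=2205 B_ack=5205
After event 5: A_seq=5205 A_ack=2205 B_seq=2205 B_ack=5205
After event 6: A_seq=5205 A_ack=2282 B_seq=2282 B_ack=5205

Answer: 5205 2282 2282 5205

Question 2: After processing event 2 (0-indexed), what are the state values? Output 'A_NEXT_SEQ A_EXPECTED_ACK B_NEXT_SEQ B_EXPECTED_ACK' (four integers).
After event 0: A_seq=5044 A_ack=2000 B_seq=2000 B_ack=5044
After event 1: A_seq=5205 A_ack=2000 B_seq=2000 B_ack=5205
After event 2: A_seq=5205 A_ack=2000 B_seq=2104 B_ack=5205

5205 2000 2104 5205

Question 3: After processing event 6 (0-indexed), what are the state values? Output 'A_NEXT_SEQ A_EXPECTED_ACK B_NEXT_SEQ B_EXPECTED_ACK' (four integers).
After event 0: A_seq=5044 A_ack=2000 B_seq=2000 B_ack=5044
After event 1: A_seq=5205 A_ack=2000 B_seq=2000 B_ack=5205
After event 2: A_seq=5205 A_ack=2000 B_seq=2104 B_ack=5205
After event 3: A_seq=5205 A_ack=2000 B_seq=2205 B_ack=5205
After event 4: A_seq=5205 A_ack=2205 B_seq=2205 B_ack=5205
After event 5: A_seq=5205 A_ack=2205 B_seq=2205 B_ack=5205
After event 6: A_seq=5205 A_ack=2282 B_seq=2282 B_ack=5205

5205 2282 2282 5205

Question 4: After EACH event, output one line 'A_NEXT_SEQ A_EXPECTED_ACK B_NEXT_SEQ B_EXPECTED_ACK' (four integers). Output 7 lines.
5044 2000 2000 5044
5205 2000 2000 5205
5205 2000 2104 5205
5205 2000 2205 5205
5205 2205 2205 5205
5205 2205 2205 5205
5205 2282 2282 5205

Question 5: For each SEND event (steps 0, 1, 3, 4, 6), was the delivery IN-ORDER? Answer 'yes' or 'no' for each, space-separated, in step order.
Answer: yes yes no yes yes

Derivation:
Step 0: SEND seq=5000 -> in-order
Step 1: SEND seq=5044 -> in-order
Step 3: SEND seq=2104 -> out-of-order
Step 4: SEND seq=2000 -> in-order
Step 6: SEND seq=2205 -> in-order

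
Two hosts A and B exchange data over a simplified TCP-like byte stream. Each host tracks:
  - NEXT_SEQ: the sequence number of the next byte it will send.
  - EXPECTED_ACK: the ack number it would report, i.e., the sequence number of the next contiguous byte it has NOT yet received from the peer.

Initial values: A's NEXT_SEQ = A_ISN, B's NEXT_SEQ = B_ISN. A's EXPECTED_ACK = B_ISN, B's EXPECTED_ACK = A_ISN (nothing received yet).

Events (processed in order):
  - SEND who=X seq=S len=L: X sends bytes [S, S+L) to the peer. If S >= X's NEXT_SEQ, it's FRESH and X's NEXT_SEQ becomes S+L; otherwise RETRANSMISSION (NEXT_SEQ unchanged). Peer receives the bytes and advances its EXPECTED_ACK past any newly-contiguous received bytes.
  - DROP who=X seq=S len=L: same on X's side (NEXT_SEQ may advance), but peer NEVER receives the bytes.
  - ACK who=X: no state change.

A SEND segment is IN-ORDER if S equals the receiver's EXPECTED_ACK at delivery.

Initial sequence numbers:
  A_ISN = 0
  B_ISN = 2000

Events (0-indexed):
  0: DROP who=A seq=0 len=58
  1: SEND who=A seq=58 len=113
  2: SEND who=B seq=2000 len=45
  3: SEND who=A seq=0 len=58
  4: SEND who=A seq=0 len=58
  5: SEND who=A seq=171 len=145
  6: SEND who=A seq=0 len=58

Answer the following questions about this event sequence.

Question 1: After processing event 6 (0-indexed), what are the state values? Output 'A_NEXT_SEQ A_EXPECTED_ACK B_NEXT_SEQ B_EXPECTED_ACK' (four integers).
After event 0: A_seq=58 A_ack=2000 B_seq=2000 B_ack=0
After event 1: A_seq=171 A_ack=2000 B_seq=2000 B_ack=0
After event 2: A_seq=171 A_ack=2045 B_seq=2045 B_ack=0
After event 3: A_seq=171 A_ack=2045 B_seq=2045 B_ack=171
After event 4: A_seq=171 A_ack=2045 B_seq=2045 B_ack=171
After event 5: A_seq=316 A_ack=2045 B_seq=2045 B_ack=316
After event 6: A_seq=316 A_ack=2045 B_seq=2045 B_ack=316

316 2045 2045 316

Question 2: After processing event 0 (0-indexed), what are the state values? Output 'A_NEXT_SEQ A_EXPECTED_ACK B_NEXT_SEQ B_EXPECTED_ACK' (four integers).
After event 0: A_seq=58 A_ack=2000 B_seq=2000 B_ack=0

58 2000 2000 0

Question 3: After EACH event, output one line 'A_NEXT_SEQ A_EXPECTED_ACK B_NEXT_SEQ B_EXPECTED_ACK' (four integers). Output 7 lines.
58 2000 2000 0
171 2000 2000 0
171 2045 2045 0
171 2045 2045 171
171 2045 2045 171
316 2045 2045 316
316 2045 2045 316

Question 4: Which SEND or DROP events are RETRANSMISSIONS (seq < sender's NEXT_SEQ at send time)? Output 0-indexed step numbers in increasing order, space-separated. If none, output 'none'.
Answer: 3 4 6

Derivation:
Step 0: DROP seq=0 -> fresh
Step 1: SEND seq=58 -> fresh
Step 2: SEND seq=2000 -> fresh
Step 3: SEND seq=0 -> retransmit
Step 4: SEND seq=0 -> retransmit
Step 5: SEND seq=171 -> fresh
Step 6: SEND seq=0 -> retransmit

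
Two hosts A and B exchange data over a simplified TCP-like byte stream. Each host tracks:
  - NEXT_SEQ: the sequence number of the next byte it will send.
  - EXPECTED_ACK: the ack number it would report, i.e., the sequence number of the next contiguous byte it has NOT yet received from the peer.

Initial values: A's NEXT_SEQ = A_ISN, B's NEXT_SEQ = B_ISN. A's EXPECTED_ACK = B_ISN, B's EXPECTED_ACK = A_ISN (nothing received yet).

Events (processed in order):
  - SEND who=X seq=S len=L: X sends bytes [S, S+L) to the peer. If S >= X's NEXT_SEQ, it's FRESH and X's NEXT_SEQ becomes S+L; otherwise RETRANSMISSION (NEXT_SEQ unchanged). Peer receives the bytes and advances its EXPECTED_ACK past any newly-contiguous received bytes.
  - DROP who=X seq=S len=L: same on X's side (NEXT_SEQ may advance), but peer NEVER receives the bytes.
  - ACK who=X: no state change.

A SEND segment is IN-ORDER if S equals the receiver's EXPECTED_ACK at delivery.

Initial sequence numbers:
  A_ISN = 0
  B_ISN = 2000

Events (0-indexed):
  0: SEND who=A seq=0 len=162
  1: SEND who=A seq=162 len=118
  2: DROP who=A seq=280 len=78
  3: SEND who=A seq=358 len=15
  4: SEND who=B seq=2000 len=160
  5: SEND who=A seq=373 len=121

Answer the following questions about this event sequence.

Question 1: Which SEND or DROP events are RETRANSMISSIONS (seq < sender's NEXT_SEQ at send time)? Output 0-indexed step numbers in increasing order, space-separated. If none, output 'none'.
Answer: none

Derivation:
Step 0: SEND seq=0 -> fresh
Step 1: SEND seq=162 -> fresh
Step 2: DROP seq=280 -> fresh
Step 3: SEND seq=358 -> fresh
Step 4: SEND seq=2000 -> fresh
Step 5: SEND seq=373 -> fresh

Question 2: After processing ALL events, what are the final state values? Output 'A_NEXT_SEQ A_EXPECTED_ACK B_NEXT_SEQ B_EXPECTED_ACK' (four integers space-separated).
Answer: 494 2160 2160 280

Derivation:
After event 0: A_seq=162 A_ack=2000 B_seq=2000 B_ack=162
After event 1: A_seq=280 A_ack=2000 B_seq=2000 B_ack=280
After event 2: A_seq=358 A_ack=2000 B_seq=2000 B_ack=280
After event 3: A_seq=373 A_ack=2000 B_seq=2000 B_ack=280
After event 4: A_seq=373 A_ack=2160 B_seq=2160 B_ack=280
After event 5: A_seq=494 A_ack=2160 B_seq=2160 B_ack=280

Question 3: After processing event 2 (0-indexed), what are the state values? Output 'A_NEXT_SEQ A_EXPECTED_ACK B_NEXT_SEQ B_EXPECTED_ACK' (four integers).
After event 0: A_seq=162 A_ack=2000 B_seq=2000 B_ack=162
After event 1: A_seq=280 A_ack=2000 B_seq=2000 B_ack=280
After event 2: A_seq=358 A_ack=2000 B_seq=2000 B_ack=280

358 2000 2000 280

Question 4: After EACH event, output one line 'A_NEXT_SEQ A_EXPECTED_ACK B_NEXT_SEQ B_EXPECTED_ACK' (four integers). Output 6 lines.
162 2000 2000 162
280 2000 2000 280
358 2000 2000 280
373 2000 2000 280
373 2160 2160 280
494 2160 2160 280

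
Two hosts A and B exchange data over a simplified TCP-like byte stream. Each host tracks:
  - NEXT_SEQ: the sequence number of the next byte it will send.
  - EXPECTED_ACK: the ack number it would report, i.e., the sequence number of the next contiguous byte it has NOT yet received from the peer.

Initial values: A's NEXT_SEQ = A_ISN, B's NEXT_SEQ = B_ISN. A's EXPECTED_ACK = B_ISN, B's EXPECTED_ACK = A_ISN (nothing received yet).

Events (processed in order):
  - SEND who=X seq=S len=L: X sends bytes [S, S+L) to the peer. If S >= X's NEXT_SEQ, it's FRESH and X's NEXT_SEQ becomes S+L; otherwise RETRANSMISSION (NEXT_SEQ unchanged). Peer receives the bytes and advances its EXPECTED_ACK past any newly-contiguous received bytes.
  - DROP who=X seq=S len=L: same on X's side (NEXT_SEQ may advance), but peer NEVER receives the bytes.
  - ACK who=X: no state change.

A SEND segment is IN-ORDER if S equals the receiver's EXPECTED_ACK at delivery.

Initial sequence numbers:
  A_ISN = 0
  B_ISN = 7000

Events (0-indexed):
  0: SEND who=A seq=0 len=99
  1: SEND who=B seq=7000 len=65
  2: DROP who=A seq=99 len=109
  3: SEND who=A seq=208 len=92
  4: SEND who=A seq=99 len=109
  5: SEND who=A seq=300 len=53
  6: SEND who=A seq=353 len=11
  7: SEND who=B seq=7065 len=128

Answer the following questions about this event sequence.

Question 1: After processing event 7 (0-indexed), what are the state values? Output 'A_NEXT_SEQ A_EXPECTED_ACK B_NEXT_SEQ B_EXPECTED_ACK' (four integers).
After event 0: A_seq=99 A_ack=7000 B_seq=7000 B_ack=99
After event 1: A_seq=99 A_ack=7065 B_seq=7065 B_ack=99
After event 2: A_seq=208 A_ack=7065 B_seq=7065 B_ack=99
After event 3: A_seq=300 A_ack=7065 B_seq=7065 B_ack=99
After event 4: A_seq=300 A_ack=7065 B_seq=7065 B_ack=300
After event 5: A_seq=353 A_ack=7065 B_seq=7065 B_ack=353
After event 6: A_seq=364 A_ack=7065 B_seq=7065 B_ack=364
After event 7: A_seq=364 A_ack=7193 B_seq=7193 B_ack=364

364 7193 7193 364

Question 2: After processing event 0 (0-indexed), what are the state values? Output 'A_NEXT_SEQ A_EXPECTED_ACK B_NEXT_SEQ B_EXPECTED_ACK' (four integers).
After event 0: A_seq=99 A_ack=7000 B_seq=7000 B_ack=99

99 7000 7000 99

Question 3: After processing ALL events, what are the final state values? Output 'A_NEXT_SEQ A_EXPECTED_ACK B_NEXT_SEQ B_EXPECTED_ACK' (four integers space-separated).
After event 0: A_seq=99 A_ack=7000 B_seq=7000 B_ack=99
After event 1: A_seq=99 A_ack=7065 B_seq=7065 B_ack=99
After event 2: A_seq=208 A_ack=7065 B_seq=7065 B_ack=99
After event 3: A_seq=300 A_ack=7065 B_seq=7065 B_ack=99
After event 4: A_seq=300 A_ack=7065 B_seq=7065 B_ack=300
After event 5: A_seq=353 A_ack=7065 B_seq=7065 B_ack=353
After event 6: A_seq=364 A_ack=7065 B_seq=7065 B_ack=364
After event 7: A_seq=364 A_ack=7193 B_seq=7193 B_ack=364

Answer: 364 7193 7193 364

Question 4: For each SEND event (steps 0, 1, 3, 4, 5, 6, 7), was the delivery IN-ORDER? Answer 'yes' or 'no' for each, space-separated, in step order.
Step 0: SEND seq=0 -> in-order
Step 1: SEND seq=7000 -> in-order
Step 3: SEND seq=208 -> out-of-order
Step 4: SEND seq=99 -> in-order
Step 5: SEND seq=300 -> in-order
Step 6: SEND seq=353 -> in-order
Step 7: SEND seq=7065 -> in-order

Answer: yes yes no yes yes yes yes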